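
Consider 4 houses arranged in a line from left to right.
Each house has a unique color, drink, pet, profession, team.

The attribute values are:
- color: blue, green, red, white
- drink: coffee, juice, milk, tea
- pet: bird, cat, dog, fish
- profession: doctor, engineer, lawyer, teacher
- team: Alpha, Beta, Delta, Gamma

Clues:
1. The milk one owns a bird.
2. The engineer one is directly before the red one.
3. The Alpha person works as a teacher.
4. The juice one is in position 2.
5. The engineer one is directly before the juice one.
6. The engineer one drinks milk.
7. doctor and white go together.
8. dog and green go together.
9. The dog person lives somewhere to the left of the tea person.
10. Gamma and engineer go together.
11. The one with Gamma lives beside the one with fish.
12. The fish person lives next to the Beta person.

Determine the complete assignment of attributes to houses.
Solution:

House | Color | Drink | Pet | Profession | Team
-----------------------------------------------
  1   | blue | milk | bird | engineer | Gamma
  2   | red | juice | fish | teacher | Alpha
  3   | green | coffee | dog | lawyer | Beta
  4   | white | tea | cat | doctor | Delta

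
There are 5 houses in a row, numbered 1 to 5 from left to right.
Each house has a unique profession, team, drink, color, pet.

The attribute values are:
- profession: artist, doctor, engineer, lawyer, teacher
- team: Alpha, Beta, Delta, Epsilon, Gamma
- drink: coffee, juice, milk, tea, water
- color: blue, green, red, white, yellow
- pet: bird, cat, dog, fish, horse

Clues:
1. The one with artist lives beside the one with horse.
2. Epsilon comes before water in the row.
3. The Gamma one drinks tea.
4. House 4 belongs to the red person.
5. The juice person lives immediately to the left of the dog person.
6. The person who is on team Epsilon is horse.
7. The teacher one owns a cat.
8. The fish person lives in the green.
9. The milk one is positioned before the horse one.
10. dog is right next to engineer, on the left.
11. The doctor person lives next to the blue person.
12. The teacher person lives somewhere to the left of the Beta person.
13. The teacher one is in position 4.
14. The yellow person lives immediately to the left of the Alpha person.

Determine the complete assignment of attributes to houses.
Solution:

House | Profession | Team | Drink | Color | Pet
-----------------------------------------------
  1   | doctor | Delta | juice | yellow | bird
  2   | artist | Alpha | milk | blue | dog
  3   | engineer | Epsilon | coffee | white | horse
  4   | teacher | Gamma | tea | red | cat
  5   | lawyer | Beta | water | green | fish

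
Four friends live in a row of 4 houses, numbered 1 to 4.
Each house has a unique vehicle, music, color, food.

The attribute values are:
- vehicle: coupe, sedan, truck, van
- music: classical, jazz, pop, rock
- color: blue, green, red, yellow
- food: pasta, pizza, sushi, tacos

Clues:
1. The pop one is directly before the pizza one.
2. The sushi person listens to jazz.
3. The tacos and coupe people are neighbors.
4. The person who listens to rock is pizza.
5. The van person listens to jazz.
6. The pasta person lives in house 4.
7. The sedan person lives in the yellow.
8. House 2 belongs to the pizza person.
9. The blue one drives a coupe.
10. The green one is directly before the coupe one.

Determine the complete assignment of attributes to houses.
Solution:

House | Vehicle | Music | Color | Food
--------------------------------------
  1   | truck | pop | green | tacos
  2   | coupe | rock | blue | pizza
  3   | van | jazz | red | sushi
  4   | sedan | classical | yellow | pasta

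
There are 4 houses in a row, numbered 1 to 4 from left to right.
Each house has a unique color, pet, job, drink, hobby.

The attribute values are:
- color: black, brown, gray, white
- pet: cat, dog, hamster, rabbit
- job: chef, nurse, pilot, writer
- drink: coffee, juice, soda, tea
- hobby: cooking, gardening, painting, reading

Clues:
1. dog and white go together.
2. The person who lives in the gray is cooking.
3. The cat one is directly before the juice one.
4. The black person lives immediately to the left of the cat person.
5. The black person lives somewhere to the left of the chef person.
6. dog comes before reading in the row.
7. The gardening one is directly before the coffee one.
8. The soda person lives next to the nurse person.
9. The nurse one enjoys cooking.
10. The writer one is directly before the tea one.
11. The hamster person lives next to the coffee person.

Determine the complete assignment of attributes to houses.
Solution:

House | Color | Pet | Job | Drink | Hobby
-----------------------------------------
  1   | black | hamster | pilot | soda | gardening
  2   | gray | cat | nurse | coffee | cooking
  3   | white | dog | writer | juice | painting
  4   | brown | rabbit | chef | tea | reading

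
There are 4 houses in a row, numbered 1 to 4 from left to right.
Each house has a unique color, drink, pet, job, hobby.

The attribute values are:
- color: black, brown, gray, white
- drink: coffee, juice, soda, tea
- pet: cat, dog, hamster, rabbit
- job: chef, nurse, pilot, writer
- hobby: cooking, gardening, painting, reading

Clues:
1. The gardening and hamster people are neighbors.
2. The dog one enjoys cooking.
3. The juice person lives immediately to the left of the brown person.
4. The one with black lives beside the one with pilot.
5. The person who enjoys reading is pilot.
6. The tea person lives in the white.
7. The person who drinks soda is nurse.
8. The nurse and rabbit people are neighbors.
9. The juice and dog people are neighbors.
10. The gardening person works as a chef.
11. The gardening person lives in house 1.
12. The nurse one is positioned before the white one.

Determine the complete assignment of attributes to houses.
Solution:

House | Color | Drink | Pet | Job | Hobby
-----------------------------------------
  1   | black | coffee | cat | chef | gardening
  2   | gray | juice | hamster | pilot | reading
  3   | brown | soda | dog | nurse | cooking
  4   | white | tea | rabbit | writer | painting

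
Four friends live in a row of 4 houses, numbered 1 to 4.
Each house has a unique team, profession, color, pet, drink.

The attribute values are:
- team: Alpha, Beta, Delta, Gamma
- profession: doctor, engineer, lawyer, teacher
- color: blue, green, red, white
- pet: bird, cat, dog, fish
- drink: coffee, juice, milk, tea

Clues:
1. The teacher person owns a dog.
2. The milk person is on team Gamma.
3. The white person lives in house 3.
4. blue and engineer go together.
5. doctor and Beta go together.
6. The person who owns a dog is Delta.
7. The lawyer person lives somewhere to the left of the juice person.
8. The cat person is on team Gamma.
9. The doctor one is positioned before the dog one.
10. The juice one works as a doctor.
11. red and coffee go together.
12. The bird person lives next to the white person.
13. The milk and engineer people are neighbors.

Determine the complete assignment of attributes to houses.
Solution:

House | Team | Profession | Color | Pet | Drink
-----------------------------------------------
  1   | Gamma | lawyer | green | cat | milk
  2   | Alpha | engineer | blue | bird | tea
  3   | Beta | doctor | white | fish | juice
  4   | Delta | teacher | red | dog | coffee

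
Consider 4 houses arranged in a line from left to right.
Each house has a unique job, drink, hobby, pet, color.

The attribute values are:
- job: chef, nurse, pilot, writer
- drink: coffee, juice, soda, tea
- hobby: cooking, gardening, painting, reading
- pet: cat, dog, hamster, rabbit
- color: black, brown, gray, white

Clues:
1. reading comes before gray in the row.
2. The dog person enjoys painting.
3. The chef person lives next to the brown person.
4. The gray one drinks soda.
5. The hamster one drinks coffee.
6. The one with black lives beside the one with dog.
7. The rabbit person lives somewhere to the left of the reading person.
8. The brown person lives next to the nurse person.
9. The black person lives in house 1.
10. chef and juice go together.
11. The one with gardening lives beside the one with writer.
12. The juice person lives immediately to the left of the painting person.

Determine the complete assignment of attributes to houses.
Solution:

House | Job | Drink | Hobby | Pet | Color
-----------------------------------------
  1   | chef | juice | gardening | rabbit | black
  2   | writer | tea | painting | dog | brown
  3   | nurse | coffee | reading | hamster | white
  4   | pilot | soda | cooking | cat | gray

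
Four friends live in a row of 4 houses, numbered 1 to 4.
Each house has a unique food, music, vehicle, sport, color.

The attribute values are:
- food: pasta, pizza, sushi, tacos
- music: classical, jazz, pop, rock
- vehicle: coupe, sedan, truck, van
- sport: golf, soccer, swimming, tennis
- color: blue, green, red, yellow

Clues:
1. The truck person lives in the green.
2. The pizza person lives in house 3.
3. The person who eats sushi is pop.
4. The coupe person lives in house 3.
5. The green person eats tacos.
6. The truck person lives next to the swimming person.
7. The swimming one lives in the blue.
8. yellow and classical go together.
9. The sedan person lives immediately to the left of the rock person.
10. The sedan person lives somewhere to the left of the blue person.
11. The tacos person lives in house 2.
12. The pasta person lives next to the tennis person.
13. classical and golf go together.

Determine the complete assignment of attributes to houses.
Solution:

House | Food | Music | Vehicle | Sport | Color
----------------------------------------------
  1   | pasta | classical | sedan | golf | yellow
  2   | tacos | rock | truck | tennis | green
  3   | pizza | jazz | coupe | swimming | blue
  4   | sushi | pop | van | soccer | red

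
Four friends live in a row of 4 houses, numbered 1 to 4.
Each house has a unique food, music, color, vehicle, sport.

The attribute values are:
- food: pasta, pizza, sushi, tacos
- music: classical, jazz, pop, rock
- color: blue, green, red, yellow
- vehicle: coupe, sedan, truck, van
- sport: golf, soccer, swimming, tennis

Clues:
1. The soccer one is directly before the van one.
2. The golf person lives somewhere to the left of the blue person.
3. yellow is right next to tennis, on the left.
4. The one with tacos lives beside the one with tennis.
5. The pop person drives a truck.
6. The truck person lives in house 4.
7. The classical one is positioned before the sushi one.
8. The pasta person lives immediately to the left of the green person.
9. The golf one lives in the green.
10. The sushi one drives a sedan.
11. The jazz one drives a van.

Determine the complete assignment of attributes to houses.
Solution:

House | Food | Music | Color | Vehicle | Sport
----------------------------------------------
  1   | tacos | classical | yellow | coupe | soccer
  2   | pasta | jazz | red | van | tennis
  3   | sushi | rock | green | sedan | golf
  4   | pizza | pop | blue | truck | swimming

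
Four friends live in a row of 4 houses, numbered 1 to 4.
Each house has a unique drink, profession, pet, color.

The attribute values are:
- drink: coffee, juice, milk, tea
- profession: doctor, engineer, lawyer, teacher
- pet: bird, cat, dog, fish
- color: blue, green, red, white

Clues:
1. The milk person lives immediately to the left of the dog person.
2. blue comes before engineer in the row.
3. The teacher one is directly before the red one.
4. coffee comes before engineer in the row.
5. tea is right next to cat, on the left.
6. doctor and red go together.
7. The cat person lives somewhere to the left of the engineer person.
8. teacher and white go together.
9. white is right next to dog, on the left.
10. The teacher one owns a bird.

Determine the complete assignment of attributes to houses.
Solution:

House | Drink | Profession | Pet | Color
----------------------------------------
  1   | milk | teacher | bird | white
  2   | tea | doctor | dog | red
  3   | coffee | lawyer | cat | blue
  4   | juice | engineer | fish | green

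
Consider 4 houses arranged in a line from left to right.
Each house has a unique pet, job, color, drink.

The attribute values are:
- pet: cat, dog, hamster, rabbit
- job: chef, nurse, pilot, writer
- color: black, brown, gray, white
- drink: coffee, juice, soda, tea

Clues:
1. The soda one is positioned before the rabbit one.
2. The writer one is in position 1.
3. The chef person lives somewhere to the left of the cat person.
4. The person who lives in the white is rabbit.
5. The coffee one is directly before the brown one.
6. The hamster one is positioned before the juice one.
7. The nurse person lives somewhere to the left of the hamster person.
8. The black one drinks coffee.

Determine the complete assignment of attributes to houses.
Solution:

House | Pet | Job | Color | Drink
---------------------------------
  1   | dog | writer | gray | soda
  2   | rabbit | nurse | white | tea
  3   | hamster | chef | black | coffee
  4   | cat | pilot | brown | juice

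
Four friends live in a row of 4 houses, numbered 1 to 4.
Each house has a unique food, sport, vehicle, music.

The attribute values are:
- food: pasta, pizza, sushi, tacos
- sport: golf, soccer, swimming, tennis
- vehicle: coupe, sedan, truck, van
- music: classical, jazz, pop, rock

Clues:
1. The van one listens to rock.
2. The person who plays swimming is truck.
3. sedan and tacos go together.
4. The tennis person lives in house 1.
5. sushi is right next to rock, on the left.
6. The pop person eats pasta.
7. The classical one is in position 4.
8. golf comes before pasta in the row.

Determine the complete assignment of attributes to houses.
Solution:

House | Food | Sport | Vehicle | Music
--------------------------------------
  1   | sushi | tennis | coupe | jazz
  2   | pizza | golf | van | rock
  3   | pasta | swimming | truck | pop
  4   | tacos | soccer | sedan | classical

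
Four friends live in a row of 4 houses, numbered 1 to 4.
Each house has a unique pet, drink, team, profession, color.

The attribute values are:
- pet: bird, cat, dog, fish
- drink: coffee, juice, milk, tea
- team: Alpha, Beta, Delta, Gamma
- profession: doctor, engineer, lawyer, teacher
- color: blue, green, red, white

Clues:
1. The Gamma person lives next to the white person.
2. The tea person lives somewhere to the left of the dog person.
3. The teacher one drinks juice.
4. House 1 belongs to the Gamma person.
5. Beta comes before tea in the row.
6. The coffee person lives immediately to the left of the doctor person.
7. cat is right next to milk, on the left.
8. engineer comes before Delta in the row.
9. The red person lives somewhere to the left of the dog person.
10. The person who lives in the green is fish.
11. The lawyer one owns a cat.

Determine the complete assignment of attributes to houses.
Solution:

House | Pet | Drink | Team | Profession | Color
-----------------------------------------------
  1   | cat | coffee | Gamma | lawyer | red
  2   | bird | milk | Beta | doctor | white
  3   | fish | tea | Alpha | engineer | green
  4   | dog | juice | Delta | teacher | blue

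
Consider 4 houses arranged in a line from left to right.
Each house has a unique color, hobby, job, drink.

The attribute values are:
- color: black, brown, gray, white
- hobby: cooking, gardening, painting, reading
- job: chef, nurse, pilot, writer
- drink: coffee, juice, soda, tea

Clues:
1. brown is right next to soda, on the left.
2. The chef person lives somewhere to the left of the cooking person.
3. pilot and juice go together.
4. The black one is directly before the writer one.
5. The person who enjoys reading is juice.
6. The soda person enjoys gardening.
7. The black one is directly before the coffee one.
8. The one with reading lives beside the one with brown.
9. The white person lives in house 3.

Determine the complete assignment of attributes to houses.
Solution:

House | Color | Hobby | Job | Drink
-----------------------------------
  1   | black | reading | pilot | juice
  2   | brown | painting | writer | coffee
  3   | white | gardening | chef | soda
  4   | gray | cooking | nurse | tea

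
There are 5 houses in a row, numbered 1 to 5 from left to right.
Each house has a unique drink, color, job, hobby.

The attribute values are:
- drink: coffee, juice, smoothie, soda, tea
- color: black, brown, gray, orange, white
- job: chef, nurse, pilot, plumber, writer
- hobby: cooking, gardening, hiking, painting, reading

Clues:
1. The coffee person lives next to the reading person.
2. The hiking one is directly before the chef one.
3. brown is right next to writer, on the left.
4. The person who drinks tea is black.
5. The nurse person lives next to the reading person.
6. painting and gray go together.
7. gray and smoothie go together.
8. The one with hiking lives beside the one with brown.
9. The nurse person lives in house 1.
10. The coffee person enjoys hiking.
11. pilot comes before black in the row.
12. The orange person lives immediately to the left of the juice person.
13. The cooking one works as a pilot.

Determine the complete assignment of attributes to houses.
Solution:

House | Drink | Color | Job | Hobby
-----------------------------------
  1   | coffee | orange | nurse | hiking
  2   | juice | brown | chef | reading
  3   | smoothie | gray | writer | painting
  4   | soda | white | pilot | cooking
  5   | tea | black | plumber | gardening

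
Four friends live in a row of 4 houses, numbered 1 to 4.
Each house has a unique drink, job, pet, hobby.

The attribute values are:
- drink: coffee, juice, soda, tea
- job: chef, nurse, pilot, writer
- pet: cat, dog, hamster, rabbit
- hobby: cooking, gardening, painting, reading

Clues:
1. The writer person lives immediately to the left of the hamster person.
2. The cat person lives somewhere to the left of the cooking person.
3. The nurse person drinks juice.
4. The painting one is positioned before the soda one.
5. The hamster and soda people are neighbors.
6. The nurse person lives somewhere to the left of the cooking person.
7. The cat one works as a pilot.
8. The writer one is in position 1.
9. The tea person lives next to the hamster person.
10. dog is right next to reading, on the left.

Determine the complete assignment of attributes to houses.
Solution:

House | Drink | Job | Pet | Hobby
---------------------------------
  1   | tea | writer | dog | painting
  2   | juice | nurse | hamster | reading
  3   | soda | pilot | cat | gardening
  4   | coffee | chef | rabbit | cooking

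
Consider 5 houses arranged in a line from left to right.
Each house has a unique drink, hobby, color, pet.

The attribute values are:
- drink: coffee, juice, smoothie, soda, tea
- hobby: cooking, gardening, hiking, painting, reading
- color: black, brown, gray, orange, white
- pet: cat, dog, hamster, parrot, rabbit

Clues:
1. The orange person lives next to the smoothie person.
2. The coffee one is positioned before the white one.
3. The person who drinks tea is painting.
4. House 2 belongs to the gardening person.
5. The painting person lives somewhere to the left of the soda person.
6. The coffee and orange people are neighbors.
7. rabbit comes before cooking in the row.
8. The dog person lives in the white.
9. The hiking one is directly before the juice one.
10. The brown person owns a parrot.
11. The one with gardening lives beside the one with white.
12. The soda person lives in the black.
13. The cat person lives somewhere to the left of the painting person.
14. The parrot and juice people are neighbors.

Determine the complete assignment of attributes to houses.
Solution:

House | Drink | Hobby | Color | Pet
-----------------------------------
  1   | coffee | hiking | brown | parrot
  2   | juice | gardening | orange | cat
  3   | smoothie | reading | white | dog
  4   | tea | painting | gray | rabbit
  5   | soda | cooking | black | hamster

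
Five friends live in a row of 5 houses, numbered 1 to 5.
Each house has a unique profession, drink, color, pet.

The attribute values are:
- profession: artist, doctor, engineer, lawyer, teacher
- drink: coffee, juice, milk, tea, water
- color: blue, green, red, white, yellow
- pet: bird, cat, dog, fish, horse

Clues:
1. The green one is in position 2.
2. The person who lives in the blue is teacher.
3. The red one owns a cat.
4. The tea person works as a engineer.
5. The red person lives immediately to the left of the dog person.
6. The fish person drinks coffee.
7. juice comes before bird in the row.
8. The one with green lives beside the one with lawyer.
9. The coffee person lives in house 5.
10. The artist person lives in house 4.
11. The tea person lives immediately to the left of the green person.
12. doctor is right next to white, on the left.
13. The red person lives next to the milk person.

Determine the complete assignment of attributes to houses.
Solution:

House | Profession | Drink | Color | Pet
----------------------------------------
  1   | engineer | tea | red | cat
  2   | doctor | milk | green | dog
  3   | lawyer | juice | white | horse
  4   | artist | water | yellow | bird
  5   | teacher | coffee | blue | fish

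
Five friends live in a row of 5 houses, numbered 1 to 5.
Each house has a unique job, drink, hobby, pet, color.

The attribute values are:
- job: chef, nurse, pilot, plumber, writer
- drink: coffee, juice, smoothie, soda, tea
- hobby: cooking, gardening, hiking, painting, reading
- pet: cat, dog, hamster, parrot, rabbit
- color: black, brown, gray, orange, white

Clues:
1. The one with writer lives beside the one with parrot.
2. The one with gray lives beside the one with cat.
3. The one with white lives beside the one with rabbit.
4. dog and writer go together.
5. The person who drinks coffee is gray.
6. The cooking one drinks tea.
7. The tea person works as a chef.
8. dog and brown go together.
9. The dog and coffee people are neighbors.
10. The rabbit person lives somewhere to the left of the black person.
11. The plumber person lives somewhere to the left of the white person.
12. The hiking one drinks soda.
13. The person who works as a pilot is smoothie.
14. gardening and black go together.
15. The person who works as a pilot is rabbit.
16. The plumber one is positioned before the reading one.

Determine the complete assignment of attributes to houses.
Solution:

House | Job | Drink | Hobby | Pet | Color
-----------------------------------------
  1   | writer | soda | hiking | dog | brown
  2   | plumber | coffee | painting | parrot | gray
  3   | chef | tea | cooking | cat | white
  4   | pilot | smoothie | reading | rabbit | orange
  5   | nurse | juice | gardening | hamster | black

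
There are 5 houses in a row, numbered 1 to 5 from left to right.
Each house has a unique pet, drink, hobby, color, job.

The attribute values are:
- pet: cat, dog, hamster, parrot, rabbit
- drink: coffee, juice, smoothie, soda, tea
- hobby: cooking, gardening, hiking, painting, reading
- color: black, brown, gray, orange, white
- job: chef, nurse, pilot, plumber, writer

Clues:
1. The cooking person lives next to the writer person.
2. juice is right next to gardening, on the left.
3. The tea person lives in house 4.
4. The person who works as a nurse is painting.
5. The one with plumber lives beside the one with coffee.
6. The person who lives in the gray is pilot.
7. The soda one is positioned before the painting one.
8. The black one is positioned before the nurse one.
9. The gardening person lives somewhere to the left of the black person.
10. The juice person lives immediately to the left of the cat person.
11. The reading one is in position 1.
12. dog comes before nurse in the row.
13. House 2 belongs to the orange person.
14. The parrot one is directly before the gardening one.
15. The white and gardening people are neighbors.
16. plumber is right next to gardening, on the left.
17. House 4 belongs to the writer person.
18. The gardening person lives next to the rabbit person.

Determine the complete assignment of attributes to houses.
Solution:

House | Pet | Drink | Hobby | Color | Job
-----------------------------------------
  1   | parrot | juice | reading | white | plumber
  2   | cat | coffee | gardening | orange | chef
  3   | rabbit | soda | cooking | gray | pilot
  4   | dog | tea | hiking | black | writer
  5   | hamster | smoothie | painting | brown | nurse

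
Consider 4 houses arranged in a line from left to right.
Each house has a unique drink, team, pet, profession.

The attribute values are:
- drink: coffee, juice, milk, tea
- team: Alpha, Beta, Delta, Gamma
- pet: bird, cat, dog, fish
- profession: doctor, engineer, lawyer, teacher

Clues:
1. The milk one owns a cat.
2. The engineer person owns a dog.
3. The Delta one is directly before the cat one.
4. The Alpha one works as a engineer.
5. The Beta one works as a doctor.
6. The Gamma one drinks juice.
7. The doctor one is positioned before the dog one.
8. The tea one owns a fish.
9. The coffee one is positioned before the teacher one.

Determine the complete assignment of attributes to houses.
Solution:

House | Drink | Team | Pet | Profession
---------------------------------------
  1   | tea | Delta | fish | lawyer
  2   | milk | Beta | cat | doctor
  3   | coffee | Alpha | dog | engineer
  4   | juice | Gamma | bird | teacher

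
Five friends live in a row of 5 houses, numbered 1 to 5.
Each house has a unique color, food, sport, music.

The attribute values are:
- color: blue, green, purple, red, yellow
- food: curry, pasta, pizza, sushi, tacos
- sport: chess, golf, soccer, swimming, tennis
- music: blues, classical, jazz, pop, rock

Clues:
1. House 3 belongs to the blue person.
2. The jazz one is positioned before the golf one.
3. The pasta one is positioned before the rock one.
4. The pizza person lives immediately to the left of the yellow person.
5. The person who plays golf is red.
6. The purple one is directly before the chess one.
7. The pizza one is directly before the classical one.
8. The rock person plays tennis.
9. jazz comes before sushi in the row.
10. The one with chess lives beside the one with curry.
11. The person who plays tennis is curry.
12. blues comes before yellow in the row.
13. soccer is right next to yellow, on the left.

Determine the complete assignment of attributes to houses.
Solution:

House | Color | Food | Sport | Music
------------------------------------
  1   | purple | pizza | soccer | blues
  2   | yellow | pasta | chess | classical
  3   | blue | curry | tennis | rock
  4   | green | tacos | swimming | jazz
  5   | red | sushi | golf | pop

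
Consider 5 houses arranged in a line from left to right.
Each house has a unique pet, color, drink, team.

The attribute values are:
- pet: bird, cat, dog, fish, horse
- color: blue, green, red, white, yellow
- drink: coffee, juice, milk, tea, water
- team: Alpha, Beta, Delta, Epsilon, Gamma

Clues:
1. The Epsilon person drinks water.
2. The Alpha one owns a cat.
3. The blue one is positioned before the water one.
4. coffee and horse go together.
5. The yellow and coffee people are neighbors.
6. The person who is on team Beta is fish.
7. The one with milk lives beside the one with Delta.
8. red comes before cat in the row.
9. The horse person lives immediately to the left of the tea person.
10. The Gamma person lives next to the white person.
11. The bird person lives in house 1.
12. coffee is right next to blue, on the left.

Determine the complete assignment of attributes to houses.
Solution:

House | Pet | Color | Drink | Team
----------------------------------
  1   | bird | yellow | milk | Gamma
  2   | horse | white | coffee | Delta
  3   | fish | blue | tea | Beta
  4   | dog | red | water | Epsilon
  5   | cat | green | juice | Alpha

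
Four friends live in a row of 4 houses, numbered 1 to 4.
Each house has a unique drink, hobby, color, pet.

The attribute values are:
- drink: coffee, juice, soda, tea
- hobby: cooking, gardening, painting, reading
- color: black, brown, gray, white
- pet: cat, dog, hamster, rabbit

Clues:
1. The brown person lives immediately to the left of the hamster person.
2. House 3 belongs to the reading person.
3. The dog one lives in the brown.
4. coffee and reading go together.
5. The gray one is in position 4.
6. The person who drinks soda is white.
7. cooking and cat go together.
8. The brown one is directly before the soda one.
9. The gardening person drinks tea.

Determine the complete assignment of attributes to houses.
Solution:

House | Drink | Hobby | Color | Pet
-----------------------------------
  1   | tea | gardening | brown | dog
  2   | soda | painting | white | hamster
  3   | coffee | reading | black | rabbit
  4   | juice | cooking | gray | cat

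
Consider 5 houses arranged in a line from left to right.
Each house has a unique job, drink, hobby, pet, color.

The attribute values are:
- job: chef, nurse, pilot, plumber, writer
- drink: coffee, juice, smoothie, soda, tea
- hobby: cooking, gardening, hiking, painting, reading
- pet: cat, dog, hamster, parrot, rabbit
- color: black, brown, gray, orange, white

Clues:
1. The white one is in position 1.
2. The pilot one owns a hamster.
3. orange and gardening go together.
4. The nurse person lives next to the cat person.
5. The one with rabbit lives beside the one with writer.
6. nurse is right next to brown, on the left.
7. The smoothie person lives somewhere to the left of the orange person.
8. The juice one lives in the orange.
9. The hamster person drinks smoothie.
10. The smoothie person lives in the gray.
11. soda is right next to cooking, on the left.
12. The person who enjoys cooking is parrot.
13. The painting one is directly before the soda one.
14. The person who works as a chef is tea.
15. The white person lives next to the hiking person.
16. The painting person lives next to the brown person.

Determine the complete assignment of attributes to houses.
Solution:

House | Job | Drink | Hobby | Pet | Color
-----------------------------------------
  1   | nurse | coffee | painting | rabbit | white
  2   | writer | soda | hiking | cat | brown
  3   | chef | tea | cooking | parrot | black
  4   | pilot | smoothie | reading | hamster | gray
  5   | plumber | juice | gardening | dog | orange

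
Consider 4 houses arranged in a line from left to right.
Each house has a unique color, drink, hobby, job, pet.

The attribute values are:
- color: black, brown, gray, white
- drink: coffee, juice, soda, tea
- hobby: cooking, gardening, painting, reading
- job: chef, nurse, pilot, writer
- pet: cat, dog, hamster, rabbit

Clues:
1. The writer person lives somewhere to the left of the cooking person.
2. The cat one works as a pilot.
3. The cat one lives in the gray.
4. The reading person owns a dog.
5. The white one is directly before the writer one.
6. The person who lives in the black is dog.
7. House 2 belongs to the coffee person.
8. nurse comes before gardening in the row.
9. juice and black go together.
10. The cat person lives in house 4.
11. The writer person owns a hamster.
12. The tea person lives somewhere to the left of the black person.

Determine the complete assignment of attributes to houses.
Solution:

House | Color | Drink | Hobby | Job | Pet
-----------------------------------------
  1   | white | tea | painting | nurse | rabbit
  2   | brown | coffee | gardening | writer | hamster
  3   | black | juice | reading | chef | dog
  4   | gray | soda | cooking | pilot | cat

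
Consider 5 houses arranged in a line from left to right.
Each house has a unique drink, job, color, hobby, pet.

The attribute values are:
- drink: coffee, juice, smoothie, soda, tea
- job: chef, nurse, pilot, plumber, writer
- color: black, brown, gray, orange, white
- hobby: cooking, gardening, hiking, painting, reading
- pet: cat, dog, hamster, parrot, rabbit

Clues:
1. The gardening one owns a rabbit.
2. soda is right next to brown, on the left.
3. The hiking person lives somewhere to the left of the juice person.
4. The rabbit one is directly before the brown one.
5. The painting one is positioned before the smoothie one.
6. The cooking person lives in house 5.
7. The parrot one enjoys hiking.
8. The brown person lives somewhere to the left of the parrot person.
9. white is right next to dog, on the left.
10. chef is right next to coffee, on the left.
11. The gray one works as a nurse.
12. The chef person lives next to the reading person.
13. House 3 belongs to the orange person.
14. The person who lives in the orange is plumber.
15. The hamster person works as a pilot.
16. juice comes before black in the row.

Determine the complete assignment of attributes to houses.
Solution:

House | Drink | Job | Color | Hobby | Pet
-----------------------------------------
  1   | soda | chef | white | gardening | rabbit
  2   | coffee | writer | brown | reading | dog
  3   | tea | plumber | orange | hiking | parrot
  4   | juice | nurse | gray | painting | cat
  5   | smoothie | pilot | black | cooking | hamster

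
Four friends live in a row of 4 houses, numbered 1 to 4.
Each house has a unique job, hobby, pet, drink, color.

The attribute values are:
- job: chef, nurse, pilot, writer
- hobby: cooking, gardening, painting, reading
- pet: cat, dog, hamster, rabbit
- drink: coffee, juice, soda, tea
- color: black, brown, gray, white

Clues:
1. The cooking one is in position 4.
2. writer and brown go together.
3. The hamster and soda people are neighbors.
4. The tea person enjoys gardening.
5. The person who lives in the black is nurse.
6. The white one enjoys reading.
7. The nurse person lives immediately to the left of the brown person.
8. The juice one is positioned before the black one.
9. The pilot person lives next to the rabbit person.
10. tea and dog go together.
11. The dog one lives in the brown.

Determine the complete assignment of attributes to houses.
Solution:

House | Job | Hobby | Pet | Drink | Color
-----------------------------------------
  1   | pilot | reading | hamster | juice | white
  2   | nurse | painting | rabbit | soda | black
  3   | writer | gardening | dog | tea | brown
  4   | chef | cooking | cat | coffee | gray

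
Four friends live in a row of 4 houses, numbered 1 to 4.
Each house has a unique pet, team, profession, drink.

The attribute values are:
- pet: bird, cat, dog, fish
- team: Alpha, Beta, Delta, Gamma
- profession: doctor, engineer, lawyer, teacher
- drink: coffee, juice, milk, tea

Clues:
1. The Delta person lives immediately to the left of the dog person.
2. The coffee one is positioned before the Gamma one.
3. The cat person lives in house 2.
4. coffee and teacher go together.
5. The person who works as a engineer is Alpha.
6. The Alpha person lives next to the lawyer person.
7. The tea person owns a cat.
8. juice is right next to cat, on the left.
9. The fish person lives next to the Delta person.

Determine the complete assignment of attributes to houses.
Solution:

House | Pet | Team | Profession | Drink
---------------------------------------
  1   | fish | Alpha | engineer | juice
  2   | cat | Delta | lawyer | tea
  3   | dog | Beta | teacher | coffee
  4   | bird | Gamma | doctor | milk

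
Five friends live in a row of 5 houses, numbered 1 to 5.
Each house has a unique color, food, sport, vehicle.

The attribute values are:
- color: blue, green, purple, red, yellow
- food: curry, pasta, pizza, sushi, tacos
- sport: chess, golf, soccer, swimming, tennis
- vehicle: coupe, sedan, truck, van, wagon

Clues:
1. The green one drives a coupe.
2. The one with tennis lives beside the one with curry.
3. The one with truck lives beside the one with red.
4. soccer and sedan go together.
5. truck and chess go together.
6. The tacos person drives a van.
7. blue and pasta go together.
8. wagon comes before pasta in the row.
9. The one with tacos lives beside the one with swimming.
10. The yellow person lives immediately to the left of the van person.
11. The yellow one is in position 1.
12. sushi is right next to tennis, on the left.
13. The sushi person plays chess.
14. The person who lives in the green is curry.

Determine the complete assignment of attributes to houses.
Solution:

House | Color | Food | Sport | Vehicle
--------------------------------------
  1   | yellow | sushi | chess | truck
  2   | red | tacos | tennis | van
  3   | green | curry | swimming | coupe
  4   | purple | pizza | golf | wagon
  5   | blue | pasta | soccer | sedan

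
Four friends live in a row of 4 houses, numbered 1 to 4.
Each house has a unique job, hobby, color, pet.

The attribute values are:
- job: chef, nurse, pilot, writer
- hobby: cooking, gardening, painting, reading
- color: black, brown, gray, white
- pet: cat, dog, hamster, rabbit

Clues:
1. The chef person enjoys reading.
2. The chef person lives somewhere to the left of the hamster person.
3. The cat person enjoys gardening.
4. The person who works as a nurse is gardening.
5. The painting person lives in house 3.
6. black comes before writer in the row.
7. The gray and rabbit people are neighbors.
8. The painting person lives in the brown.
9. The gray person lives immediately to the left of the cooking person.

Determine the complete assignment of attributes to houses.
Solution:

House | Job | Hobby | Color | Pet
---------------------------------
  1   | chef | reading | gray | dog
  2   | pilot | cooking | black | rabbit
  3   | writer | painting | brown | hamster
  4   | nurse | gardening | white | cat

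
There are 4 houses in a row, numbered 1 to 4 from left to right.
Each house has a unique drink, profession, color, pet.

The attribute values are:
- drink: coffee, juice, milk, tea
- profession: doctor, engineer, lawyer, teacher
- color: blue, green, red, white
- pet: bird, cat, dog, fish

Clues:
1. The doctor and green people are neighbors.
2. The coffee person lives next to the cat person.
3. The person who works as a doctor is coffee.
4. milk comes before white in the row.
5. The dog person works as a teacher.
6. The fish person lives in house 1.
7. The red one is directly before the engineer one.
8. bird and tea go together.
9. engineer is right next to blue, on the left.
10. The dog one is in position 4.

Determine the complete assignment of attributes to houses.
Solution:

House | Drink | Profession | Color | Pet
----------------------------------------
  1   | coffee | doctor | red | fish
  2   | milk | engineer | green | cat
  3   | tea | lawyer | blue | bird
  4   | juice | teacher | white | dog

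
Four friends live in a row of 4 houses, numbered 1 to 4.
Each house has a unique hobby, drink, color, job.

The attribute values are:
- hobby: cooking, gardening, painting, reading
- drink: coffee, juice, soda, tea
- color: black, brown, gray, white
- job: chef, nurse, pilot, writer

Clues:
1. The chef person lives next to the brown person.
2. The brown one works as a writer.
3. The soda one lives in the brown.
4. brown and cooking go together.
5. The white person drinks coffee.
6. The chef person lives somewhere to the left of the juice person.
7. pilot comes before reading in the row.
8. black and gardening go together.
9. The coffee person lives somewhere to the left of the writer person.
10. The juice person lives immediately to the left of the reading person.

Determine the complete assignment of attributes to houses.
Solution:

House | Hobby | Drink | Color | Job
-----------------------------------
  1   | painting | coffee | white | chef
  2   | cooking | soda | brown | writer
  3   | gardening | juice | black | pilot
  4   | reading | tea | gray | nurse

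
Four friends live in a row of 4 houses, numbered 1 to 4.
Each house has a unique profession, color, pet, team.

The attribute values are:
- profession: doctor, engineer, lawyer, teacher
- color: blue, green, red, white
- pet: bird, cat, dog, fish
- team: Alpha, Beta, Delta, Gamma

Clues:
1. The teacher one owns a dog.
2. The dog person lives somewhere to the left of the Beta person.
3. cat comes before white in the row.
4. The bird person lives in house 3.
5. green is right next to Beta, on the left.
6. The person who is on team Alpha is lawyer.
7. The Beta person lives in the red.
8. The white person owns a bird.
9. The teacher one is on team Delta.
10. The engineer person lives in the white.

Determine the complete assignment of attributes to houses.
Solution:

House | Profession | Color | Pet | Team
---------------------------------------
  1   | teacher | green | dog | Delta
  2   | doctor | red | cat | Beta
  3   | engineer | white | bird | Gamma
  4   | lawyer | blue | fish | Alpha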